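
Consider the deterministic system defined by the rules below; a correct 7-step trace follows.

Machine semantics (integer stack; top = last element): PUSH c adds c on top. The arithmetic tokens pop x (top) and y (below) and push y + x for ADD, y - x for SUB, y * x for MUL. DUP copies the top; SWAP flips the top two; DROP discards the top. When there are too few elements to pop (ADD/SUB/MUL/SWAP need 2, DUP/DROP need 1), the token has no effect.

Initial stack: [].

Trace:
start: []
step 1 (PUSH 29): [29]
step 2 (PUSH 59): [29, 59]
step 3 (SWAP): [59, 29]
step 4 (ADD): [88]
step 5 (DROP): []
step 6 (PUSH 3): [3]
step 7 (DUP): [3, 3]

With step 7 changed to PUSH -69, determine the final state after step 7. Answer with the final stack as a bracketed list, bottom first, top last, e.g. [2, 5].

(re-executing from step 7 with the substitution; state before step 7: [3])
step 7 (PUSH -69): [3, -69]

[3, -69]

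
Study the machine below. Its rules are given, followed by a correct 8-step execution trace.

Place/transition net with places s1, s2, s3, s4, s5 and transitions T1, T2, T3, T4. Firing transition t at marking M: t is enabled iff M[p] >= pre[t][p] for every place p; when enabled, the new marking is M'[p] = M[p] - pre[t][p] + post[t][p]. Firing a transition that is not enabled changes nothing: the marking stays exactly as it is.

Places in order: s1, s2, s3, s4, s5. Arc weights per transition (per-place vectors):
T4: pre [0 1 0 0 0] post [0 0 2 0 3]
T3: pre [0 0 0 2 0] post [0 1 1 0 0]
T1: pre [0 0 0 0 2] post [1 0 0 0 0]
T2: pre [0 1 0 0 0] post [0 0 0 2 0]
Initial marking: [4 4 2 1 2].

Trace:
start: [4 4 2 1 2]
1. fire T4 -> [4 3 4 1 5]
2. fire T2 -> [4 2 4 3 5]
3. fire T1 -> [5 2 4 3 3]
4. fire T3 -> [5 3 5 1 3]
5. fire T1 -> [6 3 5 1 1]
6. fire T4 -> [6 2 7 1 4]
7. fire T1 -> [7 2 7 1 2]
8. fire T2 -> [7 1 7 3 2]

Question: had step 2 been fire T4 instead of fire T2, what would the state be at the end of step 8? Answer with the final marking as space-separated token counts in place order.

7 0 8 3 5

(re-executing from step 2 with the substitution; state before step 2: [4 3 4 1 5])
2. fire T4 -> [4 2 6 1 8]
3. fire T1 -> [5 2 6 1 6]
4. fire T3 -> [5 2 6 1 6]
5. fire T1 -> [6 2 6 1 4]
6. fire T4 -> [6 1 8 1 7]
7. fire T1 -> [7 1 8 1 5]
8. fire T2 -> [7 0 8 3 5]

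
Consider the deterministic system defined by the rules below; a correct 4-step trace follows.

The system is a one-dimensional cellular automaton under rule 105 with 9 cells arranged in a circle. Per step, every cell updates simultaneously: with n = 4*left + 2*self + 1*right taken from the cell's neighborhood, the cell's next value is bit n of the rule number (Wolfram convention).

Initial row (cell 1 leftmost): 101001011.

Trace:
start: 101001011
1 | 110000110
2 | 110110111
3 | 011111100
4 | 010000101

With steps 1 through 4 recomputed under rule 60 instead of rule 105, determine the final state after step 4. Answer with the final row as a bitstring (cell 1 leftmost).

(re-executing steps 1..4 under rule 60; state before step 1: 101001011)
1 | 011101110
2 | 010011001
3 | 111010101
4 | 000111111

000111111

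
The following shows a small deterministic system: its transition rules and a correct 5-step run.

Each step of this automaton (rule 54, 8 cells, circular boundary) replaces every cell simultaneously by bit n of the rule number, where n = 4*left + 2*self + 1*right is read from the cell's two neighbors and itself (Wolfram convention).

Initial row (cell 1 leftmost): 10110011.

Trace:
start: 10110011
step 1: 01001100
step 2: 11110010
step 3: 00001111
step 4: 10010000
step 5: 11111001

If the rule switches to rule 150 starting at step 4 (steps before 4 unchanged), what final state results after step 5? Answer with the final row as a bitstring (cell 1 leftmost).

11110000

(re-executing steps 4..5 under rule 150; state before step 4: 00001111)
step 4: 10010110
step 5: 11110000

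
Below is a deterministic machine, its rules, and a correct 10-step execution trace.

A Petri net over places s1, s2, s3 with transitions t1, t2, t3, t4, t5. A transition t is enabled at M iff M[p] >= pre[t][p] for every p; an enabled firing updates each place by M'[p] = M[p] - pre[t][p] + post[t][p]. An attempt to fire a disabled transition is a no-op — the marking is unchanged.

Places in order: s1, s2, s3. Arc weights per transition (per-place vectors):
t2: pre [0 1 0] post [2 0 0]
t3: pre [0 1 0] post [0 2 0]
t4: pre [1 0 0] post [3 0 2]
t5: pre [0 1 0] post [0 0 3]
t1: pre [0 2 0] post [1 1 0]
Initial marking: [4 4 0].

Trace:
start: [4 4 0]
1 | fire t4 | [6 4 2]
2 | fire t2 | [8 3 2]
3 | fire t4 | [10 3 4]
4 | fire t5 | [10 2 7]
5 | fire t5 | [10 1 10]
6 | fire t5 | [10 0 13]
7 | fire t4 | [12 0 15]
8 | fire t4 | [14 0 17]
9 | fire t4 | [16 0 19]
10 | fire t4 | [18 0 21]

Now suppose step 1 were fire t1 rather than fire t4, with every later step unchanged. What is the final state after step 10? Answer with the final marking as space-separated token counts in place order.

17 0 16

(re-executing from step 1 with the substitution; state before step 1: [4 4 0])
1 | fire t1 | [5 3 0]
2 | fire t2 | [7 2 0]
3 | fire t4 | [9 2 2]
4 | fire t5 | [9 1 5]
5 | fire t5 | [9 0 8]
6 | fire t5 | [9 0 8]
7 | fire t4 | [11 0 10]
8 | fire t4 | [13 0 12]
9 | fire t4 | [15 0 14]
10 | fire t4 | [17 0 16]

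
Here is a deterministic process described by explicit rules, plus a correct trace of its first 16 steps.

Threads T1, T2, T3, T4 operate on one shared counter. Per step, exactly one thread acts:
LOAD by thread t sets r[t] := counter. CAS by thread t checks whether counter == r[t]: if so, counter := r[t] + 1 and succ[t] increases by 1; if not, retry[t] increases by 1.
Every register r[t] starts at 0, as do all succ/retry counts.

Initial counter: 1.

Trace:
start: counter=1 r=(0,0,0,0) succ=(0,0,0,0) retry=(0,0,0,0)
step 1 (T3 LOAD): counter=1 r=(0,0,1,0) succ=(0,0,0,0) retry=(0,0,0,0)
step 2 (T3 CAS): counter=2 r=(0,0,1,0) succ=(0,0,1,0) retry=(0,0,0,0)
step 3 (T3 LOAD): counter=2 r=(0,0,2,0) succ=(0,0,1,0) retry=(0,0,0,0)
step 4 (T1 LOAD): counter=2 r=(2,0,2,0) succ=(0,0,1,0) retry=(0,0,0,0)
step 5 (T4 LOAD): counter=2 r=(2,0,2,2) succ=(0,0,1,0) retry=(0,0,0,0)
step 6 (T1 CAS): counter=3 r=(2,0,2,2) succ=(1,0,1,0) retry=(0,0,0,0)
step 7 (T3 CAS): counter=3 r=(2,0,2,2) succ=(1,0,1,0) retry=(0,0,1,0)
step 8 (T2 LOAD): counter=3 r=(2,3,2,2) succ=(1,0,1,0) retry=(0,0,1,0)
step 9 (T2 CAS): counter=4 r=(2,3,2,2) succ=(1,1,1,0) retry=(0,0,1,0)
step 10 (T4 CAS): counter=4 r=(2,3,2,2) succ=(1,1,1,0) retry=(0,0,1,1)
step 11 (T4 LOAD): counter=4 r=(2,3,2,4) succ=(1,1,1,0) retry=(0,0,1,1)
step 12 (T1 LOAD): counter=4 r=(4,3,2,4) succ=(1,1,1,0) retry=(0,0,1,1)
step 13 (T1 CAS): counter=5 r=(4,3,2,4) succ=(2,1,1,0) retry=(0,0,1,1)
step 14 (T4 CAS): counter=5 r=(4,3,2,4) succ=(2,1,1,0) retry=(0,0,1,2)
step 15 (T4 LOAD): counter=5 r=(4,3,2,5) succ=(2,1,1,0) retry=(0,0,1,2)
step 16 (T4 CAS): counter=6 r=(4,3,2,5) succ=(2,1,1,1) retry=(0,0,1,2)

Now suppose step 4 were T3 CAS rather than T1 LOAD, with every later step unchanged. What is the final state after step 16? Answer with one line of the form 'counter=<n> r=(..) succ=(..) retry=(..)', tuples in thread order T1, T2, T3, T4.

counter=6 r=(4,3,2,5) succ=(1,1,2,1) retry=(1,0,1,2)

(re-executing from step 4 with the substitution; state before step 4: counter=2 r=(0,0,2,0) succ=(0,0,1,0) retry=(0,0,0,0))
step 4 (T3 CAS): counter=3 r=(0,0,2,0) succ=(0,0,2,0) retry=(0,0,0,0)
step 5 (T4 LOAD): counter=3 r=(0,0,2,3) succ=(0,0,2,0) retry=(0,0,0,0)
step 6 (T1 CAS): counter=3 r=(0,0,2,3) succ=(0,0,2,0) retry=(1,0,0,0)
step 7 (T3 CAS): counter=3 r=(0,0,2,3) succ=(0,0,2,0) retry=(1,0,1,0)
step 8 (T2 LOAD): counter=3 r=(0,3,2,3) succ=(0,0,2,0) retry=(1,0,1,0)
step 9 (T2 CAS): counter=4 r=(0,3,2,3) succ=(0,1,2,0) retry=(1,0,1,0)
step 10 (T4 CAS): counter=4 r=(0,3,2,3) succ=(0,1,2,0) retry=(1,0,1,1)
step 11 (T4 LOAD): counter=4 r=(0,3,2,4) succ=(0,1,2,0) retry=(1,0,1,1)
step 12 (T1 LOAD): counter=4 r=(4,3,2,4) succ=(0,1,2,0) retry=(1,0,1,1)
step 13 (T1 CAS): counter=5 r=(4,3,2,4) succ=(1,1,2,0) retry=(1,0,1,1)
step 14 (T4 CAS): counter=5 r=(4,3,2,4) succ=(1,1,2,0) retry=(1,0,1,2)
step 15 (T4 LOAD): counter=5 r=(4,3,2,5) succ=(1,1,2,0) retry=(1,0,1,2)
step 16 (T4 CAS): counter=6 r=(4,3,2,5) succ=(1,1,2,1) retry=(1,0,1,2)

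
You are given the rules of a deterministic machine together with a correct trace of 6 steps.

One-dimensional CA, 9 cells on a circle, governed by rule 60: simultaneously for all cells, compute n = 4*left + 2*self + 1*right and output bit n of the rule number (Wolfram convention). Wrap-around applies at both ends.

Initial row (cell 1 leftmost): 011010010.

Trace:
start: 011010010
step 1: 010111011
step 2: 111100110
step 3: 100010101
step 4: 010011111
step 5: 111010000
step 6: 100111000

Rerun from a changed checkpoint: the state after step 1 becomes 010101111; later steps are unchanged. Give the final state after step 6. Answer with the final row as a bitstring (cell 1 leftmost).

state after step 1 := 010101111
step 2: 111111000
step 3: 100000100
step 4: 110000110
step 5: 101000101
step 6: 011100111

011100111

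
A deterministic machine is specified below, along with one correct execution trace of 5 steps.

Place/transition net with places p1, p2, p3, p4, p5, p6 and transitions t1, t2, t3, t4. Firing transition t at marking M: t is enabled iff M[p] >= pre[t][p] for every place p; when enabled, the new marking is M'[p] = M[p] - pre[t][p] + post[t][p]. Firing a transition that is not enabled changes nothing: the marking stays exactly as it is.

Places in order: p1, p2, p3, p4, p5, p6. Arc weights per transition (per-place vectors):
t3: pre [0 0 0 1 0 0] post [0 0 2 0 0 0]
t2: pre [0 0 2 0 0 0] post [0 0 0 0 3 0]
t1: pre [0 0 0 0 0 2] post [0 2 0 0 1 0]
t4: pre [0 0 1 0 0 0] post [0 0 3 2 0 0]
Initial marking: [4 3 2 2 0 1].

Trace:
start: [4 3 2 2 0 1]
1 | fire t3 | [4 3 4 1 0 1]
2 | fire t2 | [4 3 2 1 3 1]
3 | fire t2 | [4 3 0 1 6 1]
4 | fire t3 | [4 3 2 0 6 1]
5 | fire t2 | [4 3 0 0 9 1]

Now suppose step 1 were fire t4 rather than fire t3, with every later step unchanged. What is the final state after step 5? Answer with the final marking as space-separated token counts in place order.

4 3 0 3 9 1

(re-executing from step 1 with the substitution; state before step 1: [4 3 2 2 0 1])
1 | fire t4 | [4 3 4 4 0 1]
2 | fire t2 | [4 3 2 4 3 1]
3 | fire t2 | [4 3 0 4 6 1]
4 | fire t3 | [4 3 2 3 6 1]
5 | fire t2 | [4 3 0 3 9 1]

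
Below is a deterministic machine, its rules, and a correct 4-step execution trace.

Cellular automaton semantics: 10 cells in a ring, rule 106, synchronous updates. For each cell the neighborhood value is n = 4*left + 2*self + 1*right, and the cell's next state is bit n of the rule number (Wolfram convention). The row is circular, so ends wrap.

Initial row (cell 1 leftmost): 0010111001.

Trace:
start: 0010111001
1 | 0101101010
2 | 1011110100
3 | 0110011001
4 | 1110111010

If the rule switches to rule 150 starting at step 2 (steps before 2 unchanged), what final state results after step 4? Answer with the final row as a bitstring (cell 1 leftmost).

(re-executing steps 2..4 under rule 150; state before step 2: 0101101010)
2 | 1100001011
3 | 1010011001
4 | 0011100110

0011100110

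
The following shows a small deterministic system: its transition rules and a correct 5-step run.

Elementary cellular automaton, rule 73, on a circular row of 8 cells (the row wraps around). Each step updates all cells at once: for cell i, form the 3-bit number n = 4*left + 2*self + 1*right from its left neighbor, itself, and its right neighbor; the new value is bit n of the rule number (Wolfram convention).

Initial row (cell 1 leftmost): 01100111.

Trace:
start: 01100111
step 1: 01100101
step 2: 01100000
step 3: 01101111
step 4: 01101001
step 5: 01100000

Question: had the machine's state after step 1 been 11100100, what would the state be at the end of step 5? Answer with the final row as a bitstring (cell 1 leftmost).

10100000

state after step 1 := 11100100
step 2: 10100000
step 3: 00001110
step 4: 11101010
step 5: 10100000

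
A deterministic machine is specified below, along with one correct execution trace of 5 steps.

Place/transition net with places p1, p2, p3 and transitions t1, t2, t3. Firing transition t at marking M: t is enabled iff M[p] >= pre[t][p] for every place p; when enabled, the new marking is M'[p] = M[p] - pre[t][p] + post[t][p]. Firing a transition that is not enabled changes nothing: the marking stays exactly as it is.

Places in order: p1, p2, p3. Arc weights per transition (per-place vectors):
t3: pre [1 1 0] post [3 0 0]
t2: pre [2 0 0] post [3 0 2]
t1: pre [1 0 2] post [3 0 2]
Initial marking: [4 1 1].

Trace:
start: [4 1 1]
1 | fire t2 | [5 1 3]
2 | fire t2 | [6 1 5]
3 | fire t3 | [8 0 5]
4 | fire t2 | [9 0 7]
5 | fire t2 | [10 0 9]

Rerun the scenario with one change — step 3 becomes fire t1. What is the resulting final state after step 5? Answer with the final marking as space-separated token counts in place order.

(re-executing from step 3 with the substitution; state before step 3: [6 1 5])
3 | fire t1 | [8 1 5]
4 | fire t2 | [9 1 7]
5 | fire t2 | [10 1 9]

10 1 9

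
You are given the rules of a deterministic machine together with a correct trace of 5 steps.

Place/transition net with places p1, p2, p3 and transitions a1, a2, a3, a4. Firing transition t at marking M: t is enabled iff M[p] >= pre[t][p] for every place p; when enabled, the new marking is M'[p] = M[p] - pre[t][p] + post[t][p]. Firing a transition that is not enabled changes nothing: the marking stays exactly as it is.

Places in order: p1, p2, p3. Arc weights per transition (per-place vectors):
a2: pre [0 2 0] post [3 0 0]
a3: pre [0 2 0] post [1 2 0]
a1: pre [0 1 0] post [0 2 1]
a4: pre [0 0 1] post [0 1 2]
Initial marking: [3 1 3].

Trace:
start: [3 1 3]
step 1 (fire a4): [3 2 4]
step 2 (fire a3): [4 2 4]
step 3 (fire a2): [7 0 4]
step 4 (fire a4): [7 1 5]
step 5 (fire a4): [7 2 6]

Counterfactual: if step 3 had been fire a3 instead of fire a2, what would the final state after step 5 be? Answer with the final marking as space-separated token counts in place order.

5 4 6

(re-executing from step 3 with the substitution; state before step 3: [4 2 4])
step 3 (fire a3): [5 2 4]
step 4 (fire a4): [5 3 5]
step 5 (fire a4): [5 4 6]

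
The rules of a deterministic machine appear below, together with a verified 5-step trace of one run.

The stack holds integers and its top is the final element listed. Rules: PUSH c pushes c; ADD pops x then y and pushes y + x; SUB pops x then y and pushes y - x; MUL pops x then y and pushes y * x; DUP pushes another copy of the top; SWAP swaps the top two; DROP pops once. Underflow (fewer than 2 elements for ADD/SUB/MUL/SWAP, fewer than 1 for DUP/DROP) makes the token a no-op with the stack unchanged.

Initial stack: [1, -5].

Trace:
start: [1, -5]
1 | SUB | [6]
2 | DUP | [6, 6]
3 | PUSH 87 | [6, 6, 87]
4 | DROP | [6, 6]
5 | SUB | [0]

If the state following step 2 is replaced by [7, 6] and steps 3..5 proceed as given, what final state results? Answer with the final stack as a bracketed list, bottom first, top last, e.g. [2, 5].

state after step 2 := [7, 6]
3 | PUSH 87 | [7, 6, 87]
4 | DROP | [7, 6]
5 | SUB | [1]

[1]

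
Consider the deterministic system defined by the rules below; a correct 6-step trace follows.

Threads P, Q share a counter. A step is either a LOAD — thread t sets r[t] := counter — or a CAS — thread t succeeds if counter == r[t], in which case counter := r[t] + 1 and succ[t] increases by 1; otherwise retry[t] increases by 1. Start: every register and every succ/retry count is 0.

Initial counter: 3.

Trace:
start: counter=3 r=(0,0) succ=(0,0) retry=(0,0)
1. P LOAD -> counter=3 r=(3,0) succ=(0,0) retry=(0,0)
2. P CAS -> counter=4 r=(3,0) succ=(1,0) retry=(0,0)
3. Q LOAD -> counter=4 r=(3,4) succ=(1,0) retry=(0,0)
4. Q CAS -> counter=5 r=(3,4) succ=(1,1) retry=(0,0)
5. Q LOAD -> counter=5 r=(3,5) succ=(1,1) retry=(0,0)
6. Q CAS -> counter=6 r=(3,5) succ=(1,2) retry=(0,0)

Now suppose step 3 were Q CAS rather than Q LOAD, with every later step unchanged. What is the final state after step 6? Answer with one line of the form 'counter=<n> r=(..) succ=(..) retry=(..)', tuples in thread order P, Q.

counter=5 r=(3,4) succ=(1,1) retry=(0,2)

(re-executing from step 3 with the substitution; state before step 3: counter=4 r=(3,0) succ=(1,0) retry=(0,0))
3. Q CAS -> counter=4 r=(3,0) succ=(1,0) retry=(0,1)
4. Q CAS -> counter=4 r=(3,0) succ=(1,0) retry=(0,2)
5. Q LOAD -> counter=4 r=(3,4) succ=(1,0) retry=(0,2)
6. Q CAS -> counter=5 r=(3,4) succ=(1,1) retry=(0,2)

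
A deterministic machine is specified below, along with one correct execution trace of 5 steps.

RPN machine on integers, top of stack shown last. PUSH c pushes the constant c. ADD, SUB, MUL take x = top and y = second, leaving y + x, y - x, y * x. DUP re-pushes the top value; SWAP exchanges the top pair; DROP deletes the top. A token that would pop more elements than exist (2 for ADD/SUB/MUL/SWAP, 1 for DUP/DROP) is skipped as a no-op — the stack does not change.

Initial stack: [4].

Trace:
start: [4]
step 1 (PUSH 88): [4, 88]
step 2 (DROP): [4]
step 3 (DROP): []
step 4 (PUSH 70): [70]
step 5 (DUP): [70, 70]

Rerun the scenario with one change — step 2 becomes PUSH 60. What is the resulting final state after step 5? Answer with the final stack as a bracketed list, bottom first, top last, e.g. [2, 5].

[4, 88, 70, 70]

(re-executing from step 2 with the substitution; state before step 2: [4, 88])
step 2 (PUSH 60): [4, 88, 60]
step 3 (DROP): [4, 88]
step 4 (PUSH 70): [4, 88, 70]
step 5 (DUP): [4, 88, 70, 70]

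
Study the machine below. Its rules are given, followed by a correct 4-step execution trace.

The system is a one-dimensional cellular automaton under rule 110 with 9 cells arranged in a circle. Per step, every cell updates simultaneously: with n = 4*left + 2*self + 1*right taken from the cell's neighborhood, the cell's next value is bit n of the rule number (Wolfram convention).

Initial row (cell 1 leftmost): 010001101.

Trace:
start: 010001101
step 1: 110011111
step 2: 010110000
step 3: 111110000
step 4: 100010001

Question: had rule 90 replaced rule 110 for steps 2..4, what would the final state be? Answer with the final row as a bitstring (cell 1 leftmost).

111111101

(re-executing steps 2..4 under rule 90; state before step 2: 110011111)
step 2: 011110000
step 3: 110011000
step 4: 111111101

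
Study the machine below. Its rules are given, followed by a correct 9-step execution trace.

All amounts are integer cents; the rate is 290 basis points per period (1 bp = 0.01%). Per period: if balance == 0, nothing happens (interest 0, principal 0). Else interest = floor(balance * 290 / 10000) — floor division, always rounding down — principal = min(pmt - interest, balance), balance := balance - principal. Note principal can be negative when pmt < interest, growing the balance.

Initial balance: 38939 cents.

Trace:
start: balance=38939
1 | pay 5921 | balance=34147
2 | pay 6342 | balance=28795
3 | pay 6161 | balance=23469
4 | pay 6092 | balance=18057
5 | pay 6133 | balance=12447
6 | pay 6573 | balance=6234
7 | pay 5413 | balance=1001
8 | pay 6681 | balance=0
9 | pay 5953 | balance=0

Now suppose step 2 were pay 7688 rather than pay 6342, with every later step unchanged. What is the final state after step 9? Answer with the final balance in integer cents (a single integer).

0

(re-executing from step 2 with the substitution; state before step 2: balance=34147)
2 | pay 7688 | balance=27449
3 | pay 6161 | balance=22084
4 | pay 6092 | balance=16632
5 | pay 6133 | balance=10981
6 | pay 6573 | balance=4726
7 | pay 5413 | balance=0
8 | pay 6681 | balance=0
9 | pay 5953 | balance=0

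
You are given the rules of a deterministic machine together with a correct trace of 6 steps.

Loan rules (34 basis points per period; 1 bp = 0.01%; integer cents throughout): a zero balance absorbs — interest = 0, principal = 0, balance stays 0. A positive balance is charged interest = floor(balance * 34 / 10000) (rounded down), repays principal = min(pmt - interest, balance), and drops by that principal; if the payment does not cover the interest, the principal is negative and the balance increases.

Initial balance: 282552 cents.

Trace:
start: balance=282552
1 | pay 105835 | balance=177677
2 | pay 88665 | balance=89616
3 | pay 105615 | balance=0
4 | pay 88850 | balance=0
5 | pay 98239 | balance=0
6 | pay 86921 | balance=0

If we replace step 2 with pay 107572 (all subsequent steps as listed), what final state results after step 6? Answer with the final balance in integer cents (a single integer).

0

(re-executing from step 2 with the substitution; state before step 2: balance=177677)
2 | pay 107572 | balance=70709
3 | pay 105615 | balance=0
4 | pay 88850 | balance=0
5 | pay 98239 | balance=0
6 | pay 86921 | balance=0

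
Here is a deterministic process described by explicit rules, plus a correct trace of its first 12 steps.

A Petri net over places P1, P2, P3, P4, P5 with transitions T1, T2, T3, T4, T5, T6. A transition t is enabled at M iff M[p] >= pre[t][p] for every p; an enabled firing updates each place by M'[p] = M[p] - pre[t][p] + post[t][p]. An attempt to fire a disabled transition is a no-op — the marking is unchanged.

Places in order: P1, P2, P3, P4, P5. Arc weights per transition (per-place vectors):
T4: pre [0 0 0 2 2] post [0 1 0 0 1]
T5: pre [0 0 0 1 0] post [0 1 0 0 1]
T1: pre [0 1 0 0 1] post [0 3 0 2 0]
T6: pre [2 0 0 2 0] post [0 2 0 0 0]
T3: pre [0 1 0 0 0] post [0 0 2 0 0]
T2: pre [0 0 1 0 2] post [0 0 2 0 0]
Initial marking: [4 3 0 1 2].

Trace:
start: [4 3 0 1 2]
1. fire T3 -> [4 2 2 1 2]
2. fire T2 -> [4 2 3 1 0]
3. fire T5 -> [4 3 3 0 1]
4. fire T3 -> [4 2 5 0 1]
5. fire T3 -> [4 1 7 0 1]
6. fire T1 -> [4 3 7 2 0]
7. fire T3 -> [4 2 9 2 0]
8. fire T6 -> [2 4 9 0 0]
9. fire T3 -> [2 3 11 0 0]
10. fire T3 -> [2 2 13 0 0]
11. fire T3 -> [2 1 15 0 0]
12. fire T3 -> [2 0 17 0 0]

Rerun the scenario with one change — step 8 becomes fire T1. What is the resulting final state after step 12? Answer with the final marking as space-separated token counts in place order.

4 0 13 2 0

(re-executing from step 8 with the substitution; state before step 8: [4 2 9 2 0])
8. fire T1 -> [4 2 9 2 0]
9. fire T3 -> [4 1 11 2 0]
10. fire T3 -> [4 0 13 2 0]
11. fire T3 -> [4 0 13 2 0]
12. fire T3 -> [4 0 13 2 0]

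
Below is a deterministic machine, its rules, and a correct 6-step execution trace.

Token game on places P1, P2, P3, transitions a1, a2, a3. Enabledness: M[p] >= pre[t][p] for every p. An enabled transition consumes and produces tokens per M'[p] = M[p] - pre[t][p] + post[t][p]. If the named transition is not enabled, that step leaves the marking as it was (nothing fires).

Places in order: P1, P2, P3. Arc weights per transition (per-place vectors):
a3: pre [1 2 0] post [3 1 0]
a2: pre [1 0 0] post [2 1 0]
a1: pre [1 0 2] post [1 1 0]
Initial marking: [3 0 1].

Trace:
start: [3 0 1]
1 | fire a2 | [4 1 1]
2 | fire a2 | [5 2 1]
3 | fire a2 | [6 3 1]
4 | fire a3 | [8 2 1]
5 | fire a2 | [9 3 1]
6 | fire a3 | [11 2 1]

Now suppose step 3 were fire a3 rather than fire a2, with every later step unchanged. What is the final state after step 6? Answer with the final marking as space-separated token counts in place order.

(re-executing from step 3 with the substitution; state before step 3: [5 2 1])
3 | fire a3 | [7 1 1]
4 | fire a3 | [7 1 1]
5 | fire a2 | [8 2 1]
6 | fire a3 | [10 1 1]

10 1 1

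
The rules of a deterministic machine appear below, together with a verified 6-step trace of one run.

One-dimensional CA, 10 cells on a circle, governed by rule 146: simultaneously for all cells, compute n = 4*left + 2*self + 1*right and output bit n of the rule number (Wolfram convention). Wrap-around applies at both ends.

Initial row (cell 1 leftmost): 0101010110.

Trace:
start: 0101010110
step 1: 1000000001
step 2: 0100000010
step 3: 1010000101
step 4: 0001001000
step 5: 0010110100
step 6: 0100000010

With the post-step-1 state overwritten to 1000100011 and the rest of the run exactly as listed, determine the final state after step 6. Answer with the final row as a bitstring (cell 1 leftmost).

state after step 1 := 1000100011
step 2: 0101010101
step 3: 0000000000
step 4: 0000000000
step 5: 0000000000
step 6: 0000000000

0000000000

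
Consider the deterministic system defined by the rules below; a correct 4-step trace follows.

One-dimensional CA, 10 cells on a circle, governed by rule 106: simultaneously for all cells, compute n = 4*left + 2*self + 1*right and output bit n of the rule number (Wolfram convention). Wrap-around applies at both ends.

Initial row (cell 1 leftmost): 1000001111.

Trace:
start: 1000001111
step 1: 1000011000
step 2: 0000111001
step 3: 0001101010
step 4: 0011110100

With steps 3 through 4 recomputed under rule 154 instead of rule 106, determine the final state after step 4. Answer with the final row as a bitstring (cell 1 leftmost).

(re-executing steps 3..4 under rule 154; state before step 3: 0000111001)
step 3: 1001110110
step 4: 0111100100

0111100100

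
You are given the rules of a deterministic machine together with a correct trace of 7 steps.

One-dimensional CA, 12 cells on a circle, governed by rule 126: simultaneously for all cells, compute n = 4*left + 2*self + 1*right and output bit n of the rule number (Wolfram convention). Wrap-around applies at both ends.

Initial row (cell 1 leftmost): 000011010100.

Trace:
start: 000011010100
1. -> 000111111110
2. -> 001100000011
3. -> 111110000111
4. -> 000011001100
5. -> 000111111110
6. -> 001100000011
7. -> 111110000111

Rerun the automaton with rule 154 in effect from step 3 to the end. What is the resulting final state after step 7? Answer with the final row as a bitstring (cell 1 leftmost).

100001101110

(re-executing steps 3..7 under rule 154; state before step 3: 001100000011)
3. -> 111010000110
4. -> 110001001100
5. -> 101010111011
6. -> 000000110011
7. -> 100001101110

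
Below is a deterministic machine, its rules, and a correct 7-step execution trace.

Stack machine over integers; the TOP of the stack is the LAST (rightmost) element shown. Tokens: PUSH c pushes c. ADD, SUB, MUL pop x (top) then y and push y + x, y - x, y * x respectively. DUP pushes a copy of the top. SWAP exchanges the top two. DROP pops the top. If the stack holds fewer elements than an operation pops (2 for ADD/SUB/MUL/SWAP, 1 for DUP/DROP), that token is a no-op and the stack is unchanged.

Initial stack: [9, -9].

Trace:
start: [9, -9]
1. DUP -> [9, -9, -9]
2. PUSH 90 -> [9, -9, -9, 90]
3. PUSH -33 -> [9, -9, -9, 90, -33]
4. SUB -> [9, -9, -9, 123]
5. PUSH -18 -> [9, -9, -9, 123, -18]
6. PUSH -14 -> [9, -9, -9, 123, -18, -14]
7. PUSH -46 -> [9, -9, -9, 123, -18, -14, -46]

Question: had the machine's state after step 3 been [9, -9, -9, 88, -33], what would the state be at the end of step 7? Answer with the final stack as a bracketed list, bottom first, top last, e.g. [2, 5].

[9, -9, -9, 121, -18, -14, -46]

state after step 3 := [9, -9, -9, 88, -33]
4. SUB -> [9, -9, -9, 121]
5. PUSH -18 -> [9, -9, -9, 121, -18]
6. PUSH -14 -> [9, -9, -9, 121, -18, -14]
7. PUSH -46 -> [9, -9, -9, 121, -18, -14, -46]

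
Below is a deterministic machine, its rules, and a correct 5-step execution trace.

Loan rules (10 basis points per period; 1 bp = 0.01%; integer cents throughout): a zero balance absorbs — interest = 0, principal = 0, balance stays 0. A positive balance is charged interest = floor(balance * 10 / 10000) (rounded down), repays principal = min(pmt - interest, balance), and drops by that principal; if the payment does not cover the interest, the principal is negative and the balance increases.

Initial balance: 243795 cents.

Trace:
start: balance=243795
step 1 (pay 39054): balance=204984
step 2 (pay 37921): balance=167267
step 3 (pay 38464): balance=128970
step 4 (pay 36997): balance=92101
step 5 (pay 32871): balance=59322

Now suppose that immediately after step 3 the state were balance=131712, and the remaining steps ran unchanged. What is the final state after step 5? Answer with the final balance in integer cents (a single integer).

62069

state after step 3 := balance=131712
step 4 (pay 36997): balance=94846
step 5 (pay 32871): balance=62069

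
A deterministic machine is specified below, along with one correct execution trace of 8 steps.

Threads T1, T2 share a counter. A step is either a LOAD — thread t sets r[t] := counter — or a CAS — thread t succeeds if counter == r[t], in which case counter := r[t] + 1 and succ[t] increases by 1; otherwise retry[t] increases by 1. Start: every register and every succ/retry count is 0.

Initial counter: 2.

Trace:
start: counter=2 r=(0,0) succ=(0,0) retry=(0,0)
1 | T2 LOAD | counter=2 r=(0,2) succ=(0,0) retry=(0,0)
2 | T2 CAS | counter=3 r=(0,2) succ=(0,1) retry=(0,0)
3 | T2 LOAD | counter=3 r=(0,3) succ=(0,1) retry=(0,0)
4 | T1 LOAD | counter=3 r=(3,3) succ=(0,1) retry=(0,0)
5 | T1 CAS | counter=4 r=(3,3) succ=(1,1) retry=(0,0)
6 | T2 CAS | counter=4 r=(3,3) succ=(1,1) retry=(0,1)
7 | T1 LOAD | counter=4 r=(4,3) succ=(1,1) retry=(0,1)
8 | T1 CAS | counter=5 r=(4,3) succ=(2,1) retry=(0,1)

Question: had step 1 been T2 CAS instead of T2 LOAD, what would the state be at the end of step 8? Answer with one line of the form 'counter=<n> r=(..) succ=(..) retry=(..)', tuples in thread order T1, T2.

(re-executing from step 1 with the substitution; state before step 1: counter=2 r=(0,0) succ=(0,0) retry=(0,0))
1 | T2 CAS | counter=2 r=(0,0) succ=(0,0) retry=(0,1)
2 | T2 CAS | counter=2 r=(0,0) succ=(0,0) retry=(0,2)
3 | T2 LOAD | counter=2 r=(0,2) succ=(0,0) retry=(0,2)
4 | T1 LOAD | counter=2 r=(2,2) succ=(0,0) retry=(0,2)
5 | T1 CAS | counter=3 r=(2,2) succ=(1,0) retry=(0,2)
6 | T2 CAS | counter=3 r=(2,2) succ=(1,0) retry=(0,3)
7 | T1 LOAD | counter=3 r=(3,2) succ=(1,0) retry=(0,3)
8 | T1 CAS | counter=4 r=(3,2) succ=(2,0) retry=(0,3)

counter=4 r=(3,2) succ=(2,0) retry=(0,3)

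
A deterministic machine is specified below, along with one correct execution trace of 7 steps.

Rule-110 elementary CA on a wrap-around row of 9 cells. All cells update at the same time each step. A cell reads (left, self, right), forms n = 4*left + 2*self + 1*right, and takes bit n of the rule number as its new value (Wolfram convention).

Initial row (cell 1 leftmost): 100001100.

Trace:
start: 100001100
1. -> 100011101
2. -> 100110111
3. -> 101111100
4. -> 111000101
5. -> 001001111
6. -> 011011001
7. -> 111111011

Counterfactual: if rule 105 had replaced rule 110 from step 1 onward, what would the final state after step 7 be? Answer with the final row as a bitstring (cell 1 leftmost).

(re-executing steps 1..7 under rule 105; state before step 1: 100001100)
1. -> 001101100
2. -> 101111101
3. -> 111000111
4. -> 001010100
5. -> 100101001
6. -> 100010001
7. -> 101000101

101000101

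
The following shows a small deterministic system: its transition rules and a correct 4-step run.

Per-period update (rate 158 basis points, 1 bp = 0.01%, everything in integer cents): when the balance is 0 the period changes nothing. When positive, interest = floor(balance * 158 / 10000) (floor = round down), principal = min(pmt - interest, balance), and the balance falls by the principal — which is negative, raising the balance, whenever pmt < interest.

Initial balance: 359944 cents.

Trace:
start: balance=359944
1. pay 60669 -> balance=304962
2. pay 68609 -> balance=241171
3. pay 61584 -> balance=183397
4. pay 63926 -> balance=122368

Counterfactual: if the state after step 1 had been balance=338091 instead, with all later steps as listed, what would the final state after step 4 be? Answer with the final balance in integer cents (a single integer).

157092

state after step 1 := balance=338091
2. pay 68609 -> balance=274823
3. pay 61584 -> balance=217581
4. pay 63926 -> balance=157092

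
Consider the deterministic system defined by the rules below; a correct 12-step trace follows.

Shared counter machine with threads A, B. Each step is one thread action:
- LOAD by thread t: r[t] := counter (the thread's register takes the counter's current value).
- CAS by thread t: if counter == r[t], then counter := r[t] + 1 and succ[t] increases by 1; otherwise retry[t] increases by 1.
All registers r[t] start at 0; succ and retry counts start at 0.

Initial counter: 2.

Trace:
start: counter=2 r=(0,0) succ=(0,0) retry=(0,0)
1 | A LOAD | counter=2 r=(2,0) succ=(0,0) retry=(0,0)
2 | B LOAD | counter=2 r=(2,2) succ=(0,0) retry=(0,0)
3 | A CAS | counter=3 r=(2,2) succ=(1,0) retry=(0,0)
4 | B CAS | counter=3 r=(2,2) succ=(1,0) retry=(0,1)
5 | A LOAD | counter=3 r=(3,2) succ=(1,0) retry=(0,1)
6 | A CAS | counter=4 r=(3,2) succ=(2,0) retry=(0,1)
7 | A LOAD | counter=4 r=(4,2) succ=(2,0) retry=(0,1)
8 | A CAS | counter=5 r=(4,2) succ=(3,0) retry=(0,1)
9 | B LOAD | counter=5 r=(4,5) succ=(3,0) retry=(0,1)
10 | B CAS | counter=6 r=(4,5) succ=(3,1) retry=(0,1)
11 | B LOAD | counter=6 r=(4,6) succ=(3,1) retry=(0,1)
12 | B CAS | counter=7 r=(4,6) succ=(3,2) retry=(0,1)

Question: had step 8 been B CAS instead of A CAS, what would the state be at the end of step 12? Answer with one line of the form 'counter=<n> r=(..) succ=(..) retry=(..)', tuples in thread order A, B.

(re-executing from step 8 with the substitution; state before step 8: counter=4 r=(4,2) succ=(2,0) retry=(0,1))
8 | B CAS | counter=4 r=(4,2) succ=(2,0) retry=(0,2)
9 | B LOAD | counter=4 r=(4,4) succ=(2,0) retry=(0,2)
10 | B CAS | counter=5 r=(4,4) succ=(2,1) retry=(0,2)
11 | B LOAD | counter=5 r=(4,5) succ=(2,1) retry=(0,2)
12 | B CAS | counter=6 r=(4,5) succ=(2,2) retry=(0,2)

counter=6 r=(4,5) succ=(2,2) retry=(0,2)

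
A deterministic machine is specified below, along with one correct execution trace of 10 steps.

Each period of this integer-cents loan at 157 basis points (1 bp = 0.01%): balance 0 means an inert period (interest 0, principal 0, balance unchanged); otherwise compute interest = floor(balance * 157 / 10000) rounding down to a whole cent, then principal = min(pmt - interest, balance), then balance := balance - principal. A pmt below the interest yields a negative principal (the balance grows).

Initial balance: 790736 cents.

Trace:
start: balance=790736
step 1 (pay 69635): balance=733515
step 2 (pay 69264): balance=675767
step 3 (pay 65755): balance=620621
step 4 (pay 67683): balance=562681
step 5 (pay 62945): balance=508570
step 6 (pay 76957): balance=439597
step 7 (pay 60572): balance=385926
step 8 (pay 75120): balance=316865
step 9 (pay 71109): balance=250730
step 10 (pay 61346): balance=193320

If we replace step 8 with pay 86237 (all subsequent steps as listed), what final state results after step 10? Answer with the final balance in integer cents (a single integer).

(re-executing from step 8 with the substitution; state before step 8: balance=385926)
step 8 (pay 86237): balance=305748
step 9 (pay 71109): balance=239439
step 10 (pay 61346): balance=181852

181852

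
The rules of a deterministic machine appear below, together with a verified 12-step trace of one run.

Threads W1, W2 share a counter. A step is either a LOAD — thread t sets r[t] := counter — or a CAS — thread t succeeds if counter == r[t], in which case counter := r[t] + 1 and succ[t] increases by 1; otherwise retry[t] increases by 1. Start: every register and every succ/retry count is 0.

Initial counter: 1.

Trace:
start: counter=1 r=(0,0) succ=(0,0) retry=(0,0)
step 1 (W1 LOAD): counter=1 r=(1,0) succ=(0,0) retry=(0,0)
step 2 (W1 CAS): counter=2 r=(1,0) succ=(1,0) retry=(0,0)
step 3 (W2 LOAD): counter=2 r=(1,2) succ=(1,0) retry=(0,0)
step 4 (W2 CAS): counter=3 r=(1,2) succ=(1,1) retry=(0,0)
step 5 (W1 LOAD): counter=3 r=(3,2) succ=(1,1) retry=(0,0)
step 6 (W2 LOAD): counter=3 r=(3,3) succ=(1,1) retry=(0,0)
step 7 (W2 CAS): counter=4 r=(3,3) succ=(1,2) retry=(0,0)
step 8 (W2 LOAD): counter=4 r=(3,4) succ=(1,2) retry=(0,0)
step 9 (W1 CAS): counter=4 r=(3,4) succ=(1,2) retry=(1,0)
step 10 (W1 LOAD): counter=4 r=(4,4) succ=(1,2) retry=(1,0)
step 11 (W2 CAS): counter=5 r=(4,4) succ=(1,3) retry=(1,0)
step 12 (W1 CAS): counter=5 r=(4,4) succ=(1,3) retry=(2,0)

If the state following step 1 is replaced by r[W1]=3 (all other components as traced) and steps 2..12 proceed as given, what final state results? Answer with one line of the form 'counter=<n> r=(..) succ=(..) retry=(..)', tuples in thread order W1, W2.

counter=4 r=(3,3) succ=(0,3) retry=(3,0)

state after step 1 := counter=1 r=(3,0) succ=(0,0) retry=(0,0)
step 2 (W1 CAS): counter=1 r=(3,0) succ=(0,0) retry=(1,0)
step 3 (W2 LOAD): counter=1 r=(3,1) succ=(0,0) retry=(1,0)
step 4 (W2 CAS): counter=2 r=(3,1) succ=(0,1) retry=(1,0)
step 5 (W1 LOAD): counter=2 r=(2,1) succ=(0,1) retry=(1,0)
step 6 (W2 LOAD): counter=2 r=(2,2) succ=(0,1) retry=(1,0)
step 7 (W2 CAS): counter=3 r=(2,2) succ=(0,2) retry=(1,0)
step 8 (W2 LOAD): counter=3 r=(2,3) succ=(0,2) retry=(1,0)
step 9 (W1 CAS): counter=3 r=(2,3) succ=(0,2) retry=(2,0)
step 10 (W1 LOAD): counter=3 r=(3,3) succ=(0,2) retry=(2,0)
step 11 (W2 CAS): counter=4 r=(3,3) succ=(0,3) retry=(2,0)
step 12 (W1 CAS): counter=4 r=(3,3) succ=(0,3) retry=(3,0)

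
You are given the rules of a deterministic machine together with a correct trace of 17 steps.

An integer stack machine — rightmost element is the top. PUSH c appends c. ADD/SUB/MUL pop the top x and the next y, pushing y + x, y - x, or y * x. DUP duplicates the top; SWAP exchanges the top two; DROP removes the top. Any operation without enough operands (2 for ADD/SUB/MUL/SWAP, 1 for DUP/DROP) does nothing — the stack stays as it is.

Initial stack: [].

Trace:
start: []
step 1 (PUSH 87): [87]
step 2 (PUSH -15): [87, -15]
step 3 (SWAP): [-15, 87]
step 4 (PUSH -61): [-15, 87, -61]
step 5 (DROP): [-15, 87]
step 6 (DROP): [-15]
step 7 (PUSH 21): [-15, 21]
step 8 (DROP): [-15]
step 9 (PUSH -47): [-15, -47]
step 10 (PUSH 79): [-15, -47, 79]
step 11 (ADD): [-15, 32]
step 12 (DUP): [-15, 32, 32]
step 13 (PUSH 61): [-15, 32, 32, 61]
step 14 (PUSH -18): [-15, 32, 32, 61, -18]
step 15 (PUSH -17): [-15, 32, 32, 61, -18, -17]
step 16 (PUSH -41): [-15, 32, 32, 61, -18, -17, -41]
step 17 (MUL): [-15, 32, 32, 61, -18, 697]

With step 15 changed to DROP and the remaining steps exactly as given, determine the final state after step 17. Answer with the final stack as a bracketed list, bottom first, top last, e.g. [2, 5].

(re-executing from step 15 with the substitution; state before step 15: [-15, 32, 32, 61, -18])
step 15 (DROP): [-15, 32, 32, 61]
step 16 (PUSH -41): [-15, 32, 32, 61, -41]
step 17 (MUL): [-15, 32, 32, -2501]

[-15, 32, 32, -2501]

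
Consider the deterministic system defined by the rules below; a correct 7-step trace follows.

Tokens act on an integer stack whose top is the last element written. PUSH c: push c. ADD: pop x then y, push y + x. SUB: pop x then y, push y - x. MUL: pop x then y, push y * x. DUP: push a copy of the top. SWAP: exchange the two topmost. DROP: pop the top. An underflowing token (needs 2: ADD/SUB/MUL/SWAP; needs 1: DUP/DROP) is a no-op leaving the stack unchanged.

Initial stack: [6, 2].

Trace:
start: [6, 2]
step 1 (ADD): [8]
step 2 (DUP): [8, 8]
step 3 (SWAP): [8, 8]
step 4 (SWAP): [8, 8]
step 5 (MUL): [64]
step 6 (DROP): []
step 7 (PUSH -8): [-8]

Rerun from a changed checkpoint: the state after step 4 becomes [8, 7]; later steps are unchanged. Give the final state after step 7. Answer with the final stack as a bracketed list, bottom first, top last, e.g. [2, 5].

state after step 4 := [8, 7]
step 5 (MUL): [56]
step 6 (DROP): []
step 7 (PUSH -8): [-8]

[-8]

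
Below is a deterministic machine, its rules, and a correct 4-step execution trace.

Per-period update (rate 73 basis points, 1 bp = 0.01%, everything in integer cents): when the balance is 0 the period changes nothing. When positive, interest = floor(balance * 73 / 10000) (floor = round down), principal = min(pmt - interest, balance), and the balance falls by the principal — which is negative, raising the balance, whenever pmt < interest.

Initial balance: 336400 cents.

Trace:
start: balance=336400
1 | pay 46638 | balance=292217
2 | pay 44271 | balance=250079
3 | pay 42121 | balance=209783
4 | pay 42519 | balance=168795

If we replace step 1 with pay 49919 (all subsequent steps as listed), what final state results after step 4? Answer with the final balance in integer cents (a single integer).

165442

(re-executing from step 1 with the substitution; state before step 1: balance=336400)
1 | pay 49919 | balance=288936
2 | pay 44271 | balance=246774
3 | pay 42121 | balance=206454
4 | pay 42519 | balance=165442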